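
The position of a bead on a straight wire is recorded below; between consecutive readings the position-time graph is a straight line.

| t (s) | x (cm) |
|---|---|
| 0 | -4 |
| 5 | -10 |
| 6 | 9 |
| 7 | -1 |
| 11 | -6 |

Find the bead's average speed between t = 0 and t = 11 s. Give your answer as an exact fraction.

40/11 cm/s

Average speed = (total path length)/(elapsed time); on a piecewise-linear x-t graph the path length is Σ|Δx|.
0–5 s: |Δx| = |-10 − -4| = 6 cm
5–6 s: |Δx| = |9 − -10| = 19 cm
6–7 s: |Δx| = |-1 − 9| = 10 cm
7–11 s: |Δx| = |-6 − -1| = 5 cm
Total path = 40 cm; average speed = 40/11 = 40/11 cm/s.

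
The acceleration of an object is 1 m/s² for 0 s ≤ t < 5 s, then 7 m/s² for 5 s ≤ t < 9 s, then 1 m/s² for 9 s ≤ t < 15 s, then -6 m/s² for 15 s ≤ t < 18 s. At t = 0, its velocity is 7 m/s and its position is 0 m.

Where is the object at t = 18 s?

On each constant-a segment, Δv = aΔt and Δx = v₀Δt + ½aΔt²; chain segment to segment.
0–5 s: v starts 7 m/s; Δx = 7·5 + ½·1·5² = 47.5 m; v ends 12 m/s.
5–9 s: v starts 12 m/s; Δx = 12·4 + ½·7·4² = 104 m; v ends 40 m/s.
9–15 s: v starts 40 m/s; Δx = 40·6 + ½·1·6² = 258 m; v ends 46 m/s.
15–18 s: v starts 46 m/s; Δx = 46·3 + ½·-6·3² = 111 m; v ends 28 m/s.
x(18) = 0 + Σ Δx = 520.5 m.

520.5 m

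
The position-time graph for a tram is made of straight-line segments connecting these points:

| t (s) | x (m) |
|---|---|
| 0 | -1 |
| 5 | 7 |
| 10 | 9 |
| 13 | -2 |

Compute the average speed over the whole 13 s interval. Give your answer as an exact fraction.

21/13 m/s

Average speed = (total path length)/(elapsed time); on a piecewise-linear x-t graph the path length is Σ|Δx|.
0–5 s: |Δx| = |7 − -1| = 8 m
5–10 s: |Δx| = |9 − 7| = 2 m
10–13 s: |Δx| = |-2 − 9| = 11 m
Total path = 21 m; average speed = 21/13 = 21/13 m/s.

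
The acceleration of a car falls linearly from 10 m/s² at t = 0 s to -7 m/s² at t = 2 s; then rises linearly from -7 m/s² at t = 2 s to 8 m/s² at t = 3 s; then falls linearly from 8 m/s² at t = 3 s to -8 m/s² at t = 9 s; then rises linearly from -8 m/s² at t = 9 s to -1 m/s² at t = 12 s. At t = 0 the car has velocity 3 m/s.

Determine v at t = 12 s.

Δv equals the area under the a-t graph; then v = v₀ + Δv.
0–2 s: ½(10 + -7)(2) = 3 m/s
2–3 s: ½(-7 + 8)(1) = 0.5 m/s
3–9 s: ½(8 + -8)(6) = 0 m/s
9–12 s: ½(-8 + -1)(3) = -13.5 m/s
Δv = -10 m/s, so v(12) = 3 + (-10) = -7 m/s.

-7 m/s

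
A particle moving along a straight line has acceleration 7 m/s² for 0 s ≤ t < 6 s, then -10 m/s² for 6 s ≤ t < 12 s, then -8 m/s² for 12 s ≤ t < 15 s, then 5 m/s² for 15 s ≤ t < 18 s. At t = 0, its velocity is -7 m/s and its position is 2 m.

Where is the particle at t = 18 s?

-119.5 m

On each constant-a segment, Δv = aΔt and Δx = v₀Δt + ½aΔt²; chain segment to segment.
0–6 s: v starts -7 m/s; Δx = -7·6 + ½·7·6² = 84 m; v ends 35 m/s.
6–12 s: v starts 35 m/s; Δx = 35·6 + ½·-10·6² = 30 m; v ends -25 m/s.
12–15 s: v starts -25 m/s; Δx = -25·3 + ½·-8·3² = -111 m; v ends -49 m/s.
15–18 s: v starts -49 m/s; Δx = -49·3 + ½·5·3² = -124.5 m; v ends -34 m/s.
x(18) = 2 + Σ Δx = -119.5 m.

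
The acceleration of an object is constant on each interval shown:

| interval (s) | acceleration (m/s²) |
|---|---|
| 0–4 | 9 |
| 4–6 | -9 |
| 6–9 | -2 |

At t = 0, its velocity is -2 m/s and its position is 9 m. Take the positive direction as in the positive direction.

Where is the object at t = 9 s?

On each constant-a segment, Δv = aΔt and Δx = v₀Δt + ½aΔt²; chain segment to segment.
0–4 s: v starts -2 m/s; Δx = -2·4 + ½·9·4² = 64 m; v ends 34 m/s.
4–6 s: v starts 34 m/s; Δx = 34·2 + ½·-9·2² = 50 m; v ends 16 m/s.
6–9 s: v starts 16 m/s; Δx = 16·3 + ½·-2·3² = 39 m; v ends 10 m/s.
x(9) = 9 + Σ Δx = 162 m.

162 m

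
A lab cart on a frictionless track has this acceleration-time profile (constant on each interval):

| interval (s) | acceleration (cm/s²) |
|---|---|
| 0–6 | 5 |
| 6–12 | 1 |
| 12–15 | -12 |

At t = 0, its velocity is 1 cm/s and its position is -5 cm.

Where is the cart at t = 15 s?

On each constant-a segment, Δv = aΔt and Δx = v₀Δt + ½aΔt²; chain segment to segment.
0–6 s: v starts 1 cm/s; Δx = 1·6 + ½·5·6² = 96 cm; v ends 31 cm/s.
6–12 s: v starts 31 cm/s; Δx = 31·6 + ½·1·6² = 204 cm; v ends 37 cm/s.
12–15 s: v starts 37 cm/s; Δx = 37·3 + ½·-12·3² = 57 cm; v ends 1 cm/s.
x(15) = -5 + Σ Δx = 352 cm.

352 cm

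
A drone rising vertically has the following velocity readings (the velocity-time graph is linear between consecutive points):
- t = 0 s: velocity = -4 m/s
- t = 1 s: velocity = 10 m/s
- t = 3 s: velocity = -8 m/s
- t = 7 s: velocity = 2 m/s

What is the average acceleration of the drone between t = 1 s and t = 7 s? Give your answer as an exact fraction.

-4/3 m/s²

Average acceleration = Δv/Δt = (2 − 10)/(7 − 1) = -4/3 m/s².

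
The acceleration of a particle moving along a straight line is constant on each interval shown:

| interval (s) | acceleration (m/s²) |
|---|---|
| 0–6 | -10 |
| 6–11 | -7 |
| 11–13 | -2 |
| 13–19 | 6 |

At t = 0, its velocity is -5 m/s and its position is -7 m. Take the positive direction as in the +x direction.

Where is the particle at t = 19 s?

On each constant-a segment, Δv = aΔt and Δx = v₀Δt + ½aΔt²; chain segment to segment.
0–6 s: v starts -5 m/s; Δx = -5·6 + ½·-10·6² = -210 m; v ends -65 m/s.
6–11 s: v starts -65 m/s; Δx = -65·5 + ½·-7·5² = -412.5 m; v ends -100 m/s.
11–13 s: v starts -100 m/s; Δx = -100·2 + ½·-2·2² = -204 m; v ends -104 m/s.
13–19 s: v starts -104 m/s; Δx = -104·6 + ½·6·6² = -516 m; v ends -68 m/s.
x(19) = -7 + Σ Δx = -1349.5 m.

-1349.5 m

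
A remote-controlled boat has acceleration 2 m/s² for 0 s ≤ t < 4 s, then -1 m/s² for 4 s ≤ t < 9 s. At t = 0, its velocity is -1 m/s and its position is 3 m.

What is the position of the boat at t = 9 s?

37.5 m

On each constant-a segment, Δv = aΔt and Δx = v₀Δt + ½aΔt²; chain segment to segment.
0–4 s: v starts -1 m/s; Δx = -1·4 + ½·2·4² = 12 m; v ends 7 m/s.
4–9 s: v starts 7 m/s; Δx = 7·5 + ½·-1·5² = 22.5 m; v ends 2 m/s.
x(9) = 3 + Σ Δx = 37.5 m.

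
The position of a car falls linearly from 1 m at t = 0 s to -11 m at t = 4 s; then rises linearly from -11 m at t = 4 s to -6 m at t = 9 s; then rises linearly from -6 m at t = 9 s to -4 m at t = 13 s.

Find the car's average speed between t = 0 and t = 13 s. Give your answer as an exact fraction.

19/13 m/s

Average speed = (total path length)/(elapsed time); on a piecewise-linear x-t graph the path length is Σ|Δx|.
0–4 s: |Δx| = |-11 − 1| = 12 m
4–9 s: |Δx| = |-6 − -11| = 5 m
9–13 s: |Δx| = |-4 − -6| = 2 m
Total path = 19 m; average speed = 19/13 = 19/13 m/s.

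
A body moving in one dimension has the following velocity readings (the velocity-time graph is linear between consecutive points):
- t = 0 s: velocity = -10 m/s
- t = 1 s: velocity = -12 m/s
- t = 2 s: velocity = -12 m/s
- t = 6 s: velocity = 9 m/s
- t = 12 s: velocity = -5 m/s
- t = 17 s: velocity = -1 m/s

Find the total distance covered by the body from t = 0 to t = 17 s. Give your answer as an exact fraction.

575/7 m

Distance (not displacement) is the total path length: add the absolute areas under v-t.
0–1 s: |½(-10 + -12)(1)| = 11 m
1–2 s: |-12| × 1 = 12 m
2–6 s: v = 0 at t = 30/7 s; triangle areas 96/7 + 54/7 = 150/7 m
6–12 s: v = 0 at t = 69/7 s; triangle areas 243/14 + 75/14 = 159/7 m
12–17 s: |½(-5 + -1)(5)| = 15 m
Total distance = 575/7 m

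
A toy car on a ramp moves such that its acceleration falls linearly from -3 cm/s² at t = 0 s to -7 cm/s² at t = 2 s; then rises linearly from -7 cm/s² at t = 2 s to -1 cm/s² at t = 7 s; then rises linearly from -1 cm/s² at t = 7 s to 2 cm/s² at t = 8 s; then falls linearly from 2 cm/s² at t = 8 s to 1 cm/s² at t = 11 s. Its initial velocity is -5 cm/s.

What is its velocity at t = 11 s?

Δv equals the area under the a-t graph; then v = v₀ + Δv.
0–2 s: ½(-3 + -7)(2) = -10 cm/s
2–7 s: ½(-7 + -1)(5) = -20 cm/s
7–8 s: ½(-1 + 2)(1) = 0.5 cm/s
8–11 s: ½(2 + 1)(3) = 4.5 cm/s
Δv = -25 cm/s, so v(11) = -5 + (-25) = -30 cm/s.

-30 cm/s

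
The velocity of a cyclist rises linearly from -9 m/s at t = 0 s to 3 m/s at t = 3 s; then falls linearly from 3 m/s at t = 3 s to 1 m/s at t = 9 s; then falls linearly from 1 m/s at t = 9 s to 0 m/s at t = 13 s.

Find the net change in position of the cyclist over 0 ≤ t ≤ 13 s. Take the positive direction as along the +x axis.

Net displacement equals the area under the velocity-time graph (areas below the axis count negative).
0–3 s: ½(-9 + 3)(3) = -9 m
3–9 s: ½(3 + 1)(6) = 12 m
9–13 s: ½(1 + 0)(4) = 2 m
Net displacement = 5 m

5 m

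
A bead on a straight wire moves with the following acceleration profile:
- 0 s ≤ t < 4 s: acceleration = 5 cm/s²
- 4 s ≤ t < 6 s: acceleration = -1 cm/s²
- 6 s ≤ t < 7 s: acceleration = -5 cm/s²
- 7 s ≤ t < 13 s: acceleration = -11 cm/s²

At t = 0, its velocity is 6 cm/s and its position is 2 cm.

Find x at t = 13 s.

53.5 cm

On each constant-a segment, Δv = aΔt and Δx = v₀Δt + ½aΔt²; chain segment to segment.
0–4 s: v starts 6 cm/s; Δx = 6·4 + ½·5·4² = 64 cm; v ends 26 cm/s.
4–6 s: v starts 26 cm/s; Δx = 26·2 + ½·-1·2² = 50 cm; v ends 24 cm/s.
6–7 s: v starts 24 cm/s; Δx = 24·1 + ½·-5·1² = 21.5 cm; v ends 19 cm/s.
7–13 s: v starts 19 cm/s; Δx = 19·6 + ½·-11·6² = -84 cm; v ends -47 cm/s.
x(13) = 2 + Σ Δx = 53.5 cm.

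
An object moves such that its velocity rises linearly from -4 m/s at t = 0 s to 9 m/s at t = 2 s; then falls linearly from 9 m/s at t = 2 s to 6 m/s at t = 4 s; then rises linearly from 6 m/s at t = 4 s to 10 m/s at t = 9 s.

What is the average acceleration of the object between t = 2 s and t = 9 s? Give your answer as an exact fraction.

Average acceleration = Δv/Δt = (10 − 9)/(9 − 2) = 1/7 m/s².

1/7 m/s²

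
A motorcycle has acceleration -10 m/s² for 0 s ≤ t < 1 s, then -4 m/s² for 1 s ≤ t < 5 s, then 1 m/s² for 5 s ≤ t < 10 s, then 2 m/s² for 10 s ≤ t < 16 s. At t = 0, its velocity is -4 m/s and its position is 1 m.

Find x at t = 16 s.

-347.5 m

On each constant-a segment, Δv = aΔt and Δx = v₀Δt + ½aΔt²; chain segment to segment.
0–1 s: v starts -4 m/s; Δx = -4·1 + ½·-10·1² = -9 m; v ends -14 m/s.
1–5 s: v starts -14 m/s; Δx = -14·4 + ½·-4·4² = -88 m; v ends -30 m/s.
5–10 s: v starts -30 m/s; Δx = -30·5 + ½·1·5² = -137.5 m; v ends -25 m/s.
10–16 s: v starts -25 m/s; Δx = -25·6 + ½·2·6² = -114 m; v ends -13 m/s.
x(16) = 1 + Σ Δx = -347.5 m.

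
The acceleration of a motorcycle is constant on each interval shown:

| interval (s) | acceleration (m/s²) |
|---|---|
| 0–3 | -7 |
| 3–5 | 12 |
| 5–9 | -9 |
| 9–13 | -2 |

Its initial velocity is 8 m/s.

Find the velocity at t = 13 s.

Δv equals the area under the a-t graph; then v = v₀ + Δv.
0–3 s: -7 × 3 = -21 m/s
3–5 s: 12 × 2 = 24 m/s
5–9 s: -9 × 4 = -36 m/s
9–13 s: -2 × 4 = -8 m/s
Δv = -41 m/s, so v(13) = 8 + (-41) = -33 m/s.

-33 m/s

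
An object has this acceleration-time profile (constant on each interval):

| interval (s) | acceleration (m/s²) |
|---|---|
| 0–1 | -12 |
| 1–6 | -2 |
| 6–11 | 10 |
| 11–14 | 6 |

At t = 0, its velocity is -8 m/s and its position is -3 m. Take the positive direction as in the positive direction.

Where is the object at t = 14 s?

On each constant-a segment, Δv = aΔt and Δx = v₀Δt + ½aΔt²; chain segment to segment.
0–1 s: v starts -8 m/s; Δx = -8·1 + ½·-12·1² = -14 m; v ends -20 m/s.
1–6 s: v starts -20 m/s; Δx = -20·5 + ½·-2·5² = -125 m; v ends -30 m/s.
6–11 s: v starts -30 m/s; Δx = -30·5 + ½·10·5² = -25 m; v ends 20 m/s.
11–14 s: v starts 20 m/s; Δx = 20·3 + ½·6·3² = 87 m; v ends 38 m/s.
x(14) = -3 + Σ Δx = -80 m.

-80 m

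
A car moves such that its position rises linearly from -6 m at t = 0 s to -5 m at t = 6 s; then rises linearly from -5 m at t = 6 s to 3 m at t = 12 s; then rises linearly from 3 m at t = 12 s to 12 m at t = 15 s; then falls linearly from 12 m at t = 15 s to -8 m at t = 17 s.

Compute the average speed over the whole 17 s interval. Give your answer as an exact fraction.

Average speed = (total path length)/(elapsed time); on a piecewise-linear x-t graph the path length is Σ|Δx|.
0–6 s: |Δx| = |-5 − -6| = 1 m
6–12 s: |Δx| = |3 − -5| = 8 m
12–15 s: |Δx| = |12 − 3| = 9 m
15–17 s: |Δx| = |-8 − 12| = 20 m
Total path = 38 m; average speed = 38/17 = 38/17 m/s.

38/17 m/s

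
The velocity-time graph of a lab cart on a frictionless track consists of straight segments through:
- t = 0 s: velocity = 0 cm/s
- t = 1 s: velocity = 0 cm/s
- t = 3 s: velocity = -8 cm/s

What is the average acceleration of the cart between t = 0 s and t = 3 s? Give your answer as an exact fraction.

Average acceleration = Δv/Δt = (-8 − 0)/(3 − 0) = -8/3 cm/s².

-8/3 cm/s²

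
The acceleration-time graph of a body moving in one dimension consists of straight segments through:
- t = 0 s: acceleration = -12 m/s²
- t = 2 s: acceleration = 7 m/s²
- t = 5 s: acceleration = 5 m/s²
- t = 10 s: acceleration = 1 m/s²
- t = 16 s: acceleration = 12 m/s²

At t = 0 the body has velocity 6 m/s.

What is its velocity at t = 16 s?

Δv equals the area under the a-t graph; then v = v₀ + Δv.
0–2 s: ½(-12 + 7)(2) = -5 m/s
2–5 s: ½(7 + 5)(3) = 18 m/s
5–10 s: ½(5 + 1)(5) = 15 m/s
10–16 s: ½(1 + 12)(6) = 39 m/s
Δv = 67 m/s, so v(16) = 6 + (67) = 73 m/s.

73 m/s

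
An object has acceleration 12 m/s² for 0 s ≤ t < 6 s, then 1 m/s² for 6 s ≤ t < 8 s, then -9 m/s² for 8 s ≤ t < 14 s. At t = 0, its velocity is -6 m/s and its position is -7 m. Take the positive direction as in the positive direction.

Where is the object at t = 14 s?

On each constant-a segment, Δv = aΔt and Δx = v₀Δt + ½aΔt²; chain segment to segment.
0–6 s: v starts -6 m/s; Δx = -6·6 + ½·12·6² = 180 m; v ends 66 m/s.
6–8 s: v starts 66 m/s; Δx = 66·2 + ½·1·2² = 134 m; v ends 68 m/s.
8–14 s: v starts 68 m/s; Δx = 68·6 + ½·-9·6² = 246 m; v ends 14 m/s.
x(14) = -7 + Σ Δx = 553 m.

553 m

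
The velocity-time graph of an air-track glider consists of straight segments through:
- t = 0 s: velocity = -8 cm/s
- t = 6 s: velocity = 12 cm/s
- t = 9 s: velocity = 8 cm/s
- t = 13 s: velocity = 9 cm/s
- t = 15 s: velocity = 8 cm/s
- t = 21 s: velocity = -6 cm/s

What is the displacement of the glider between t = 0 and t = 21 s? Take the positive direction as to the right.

Net displacement equals the area under the velocity-time graph (areas below the axis count negative).
0–6 s: ½(-8 + 12)(6) = 12 cm
6–9 s: ½(12 + 8)(3) = 30 cm
9–13 s: ½(8 + 9)(4) = 34 cm
13–15 s: ½(9 + 8)(2) = 17 cm
15–21 s: ½(8 + -6)(6) = 6 cm
Net displacement = 99 cm

99 cm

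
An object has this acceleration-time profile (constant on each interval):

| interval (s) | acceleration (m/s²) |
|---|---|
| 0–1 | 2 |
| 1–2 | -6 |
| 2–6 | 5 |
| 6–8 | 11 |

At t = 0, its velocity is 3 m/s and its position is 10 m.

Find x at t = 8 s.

112 m

On each constant-a segment, Δv = aΔt and Δx = v₀Δt + ½aΔt²; chain segment to segment.
0–1 s: v starts 3 m/s; Δx = 3·1 + ½·2·1² = 4 m; v ends 5 m/s.
1–2 s: v starts 5 m/s; Δx = 5·1 + ½·-6·1² = 2 m; v ends -1 m/s.
2–6 s: v starts -1 m/s; Δx = -1·4 + ½·5·4² = 36 m; v ends 19 m/s.
6–8 s: v starts 19 m/s; Δx = 19·2 + ½·11·2² = 60 m; v ends 41 m/s.
x(8) = 10 + Σ Δx = 112 m.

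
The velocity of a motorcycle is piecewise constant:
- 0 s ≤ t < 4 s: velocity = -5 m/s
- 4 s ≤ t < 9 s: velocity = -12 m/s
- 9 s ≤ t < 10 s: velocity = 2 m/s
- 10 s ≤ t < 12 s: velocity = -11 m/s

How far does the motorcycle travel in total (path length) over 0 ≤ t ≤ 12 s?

104 m

Total distance travelled is ∫|v| dt — sum the magnitudes of each area piece.
0–4 s: |-5| × 4 = 20 m
4–9 s: |-12| × 5 = 60 m
9–10 s: |2| × 1 = 2 m
10–12 s: |-11| × 2 = 22 m
Total distance = 104 m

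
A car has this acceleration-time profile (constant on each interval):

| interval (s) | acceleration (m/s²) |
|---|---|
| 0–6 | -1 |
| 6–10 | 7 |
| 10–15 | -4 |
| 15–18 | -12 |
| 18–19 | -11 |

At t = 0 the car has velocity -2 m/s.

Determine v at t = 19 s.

-47 m/s

Δv equals the area under the a-t graph; then v = v₀ + Δv.
0–6 s: -1 × 6 = -6 m/s
6–10 s: 7 × 4 = 28 m/s
10–15 s: -4 × 5 = -20 m/s
15–18 s: -12 × 3 = -36 m/s
18–19 s: -11 × 1 = -11 m/s
Δv = -45 m/s, so v(19) = -2 + (-45) = -47 m/s.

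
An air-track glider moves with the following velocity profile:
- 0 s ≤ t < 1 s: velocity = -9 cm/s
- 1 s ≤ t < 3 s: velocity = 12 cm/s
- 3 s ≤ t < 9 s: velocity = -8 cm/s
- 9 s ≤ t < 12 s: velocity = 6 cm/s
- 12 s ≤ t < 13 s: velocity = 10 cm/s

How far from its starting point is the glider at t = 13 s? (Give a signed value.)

Displacement is the signed area under the v-t curve.
0–1 s: -9 × 1 = -9 cm
1–3 s: 12 × 2 = 24 cm
3–9 s: -8 × 6 = -48 cm
9–12 s: 6 × 3 = 18 cm
12–13 s: 10 × 1 = 10 cm
Net displacement = -5 cm

-5 cm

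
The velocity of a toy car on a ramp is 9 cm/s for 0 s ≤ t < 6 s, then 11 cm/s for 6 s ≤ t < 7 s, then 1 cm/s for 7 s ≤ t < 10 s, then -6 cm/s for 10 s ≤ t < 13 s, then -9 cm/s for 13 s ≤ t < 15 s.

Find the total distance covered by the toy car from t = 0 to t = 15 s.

104 cm

Total distance travelled is ∫|v| dt — sum the magnitudes of each area piece.
0–6 s: |9| × 6 = 54 cm
6–7 s: |11| × 1 = 11 cm
7–10 s: |1| × 3 = 3 cm
10–13 s: |-6| × 3 = 18 cm
13–15 s: |-9| × 2 = 18 cm
Total distance = 104 cm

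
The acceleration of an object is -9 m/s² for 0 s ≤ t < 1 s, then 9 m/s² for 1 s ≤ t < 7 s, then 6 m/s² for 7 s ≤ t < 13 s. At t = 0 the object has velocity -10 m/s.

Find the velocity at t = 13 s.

71 m/s

Δv equals the area under the a-t graph; then v = v₀ + Δv.
0–1 s: -9 × 1 = -9 m/s
1–7 s: 9 × 6 = 54 m/s
7–13 s: 6 × 6 = 36 m/s
Δv = 81 m/s, so v(13) = -10 + (81) = 71 m/s.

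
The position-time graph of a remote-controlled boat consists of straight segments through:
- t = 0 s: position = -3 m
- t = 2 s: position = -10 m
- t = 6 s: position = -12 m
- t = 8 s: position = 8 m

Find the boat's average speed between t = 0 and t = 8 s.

Average speed = (total path length)/(elapsed time); on a piecewise-linear x-t graph the path length is Σ|Δx|.
0–2 s: |Δx| = |-10 − -3| = 7 m
2–6 s: |Δx| = |-12 − -10| = 2 m
6–8 s: |Δx| = |8 − -12| = 20 m
Total path = 29 m; average speed = 29/8 = 3.625 m/s.

3.625 m/s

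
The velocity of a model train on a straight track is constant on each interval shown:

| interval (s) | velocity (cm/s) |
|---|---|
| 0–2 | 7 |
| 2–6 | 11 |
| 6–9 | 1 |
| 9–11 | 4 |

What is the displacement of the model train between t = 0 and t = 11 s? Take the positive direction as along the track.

69 cm

Displacement is the signed area under the v-t curve.
0–2 s: 7 × 2 = 14 cm
2–6 s: 11 × 4 = 44 cm
6–9 s: 1 × 3 = 3 cm
9–11 s: 4 × 2 = 8 cm
Net displacement = 69 cm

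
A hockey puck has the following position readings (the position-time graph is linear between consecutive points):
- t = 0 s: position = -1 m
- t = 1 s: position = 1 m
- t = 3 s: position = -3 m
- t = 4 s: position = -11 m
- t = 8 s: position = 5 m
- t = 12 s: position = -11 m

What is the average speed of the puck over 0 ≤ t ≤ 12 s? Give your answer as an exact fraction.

23/6 m/s

Average speed = (total path length)/(elapsed time); on a piecewise-linear x-t graph the path length is Σ|Δx|.
0–1 s: |Δx| = |1 − -1| = 2 m
1–3 s: |Δx| = |-3 − 1| = 4 m
3–4 s: |Δx| = |-11 − -3| = 8 m
4–8 s: |Δx| = |5 − -11| = 16 m
8–12 s: |Δx| = |-11 − 5| = 16 m
Total path = 46 m; average speed = 46/12 = 23/6 m/s.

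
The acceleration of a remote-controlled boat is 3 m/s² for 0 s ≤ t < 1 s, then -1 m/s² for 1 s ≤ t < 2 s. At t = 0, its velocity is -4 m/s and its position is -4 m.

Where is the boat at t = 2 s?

-8 m

On each constant-a segment, Δv = aΔt and Δx = v₀Δt + ½aΔt²; chain segment to segment.
0–1 s: v starts -4 m/s; Δx = -4·1 + ½·3·1² = -2.5 m; v ends -1 m/s.
1–2 s: v starts -1 m/s; Δx = -1·1 + ½·-1·1² = -1.5 m; v ends -2 m/s.
x(2) = -4 + Σ Δx = -8 m.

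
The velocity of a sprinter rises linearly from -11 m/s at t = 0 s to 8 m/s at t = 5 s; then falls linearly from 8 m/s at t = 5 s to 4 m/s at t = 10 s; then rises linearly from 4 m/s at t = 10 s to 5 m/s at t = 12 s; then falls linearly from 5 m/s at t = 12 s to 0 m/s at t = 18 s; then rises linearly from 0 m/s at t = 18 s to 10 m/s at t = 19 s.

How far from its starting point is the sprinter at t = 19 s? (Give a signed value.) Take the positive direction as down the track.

Net displacement equals the area under the velocity-time graph (areas below the axis count negative).
0–5 s: ½(-11 + 8)(5) = -7.5 m
5–10 s: ½(8 + 4)(5) = 30 m
10–12 s: ½(4 + 5)(2) = 9 m
12–18 s: ½(5 + 0)(6) = 15 m
18–19 s: ½(0 + 10)(1) = 5 m
Net displacement = 51.5 m

51.5 m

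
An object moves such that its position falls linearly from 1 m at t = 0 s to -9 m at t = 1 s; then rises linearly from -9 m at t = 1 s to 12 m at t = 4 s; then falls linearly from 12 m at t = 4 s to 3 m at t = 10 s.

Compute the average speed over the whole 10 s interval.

4 m/s

Average speed = (total path length)/(elapsed time); on a piecewise-linear x-t graph the path length is Σ|Δx|.
0–1 s: |Δx| = |-9 − 1| = 10 m
1–4 s: |Δx| = |12 − -9| = 21 m
4–10 s: |Δx| = |3 − 12| = 9 m
Total path = 40 m; average speed = 40/10 = 4 m/s.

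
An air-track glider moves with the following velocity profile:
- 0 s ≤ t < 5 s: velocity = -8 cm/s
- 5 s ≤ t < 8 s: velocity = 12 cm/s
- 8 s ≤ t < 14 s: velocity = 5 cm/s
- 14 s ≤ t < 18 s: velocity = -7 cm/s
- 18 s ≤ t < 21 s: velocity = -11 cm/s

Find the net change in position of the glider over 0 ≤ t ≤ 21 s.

-35 cm

Displacement is the signed area under the v-t curve.
0–5 s: -8 × 5 = -40 cm
5–8 s: 12 × 3 = 36 cm
8–14 s: 5 × 6 = 30 cm
14–18 s: -7 × 4 = -28 cm
18–21 s: -11 × 3 = -33 cm
Net displacement = -35 cm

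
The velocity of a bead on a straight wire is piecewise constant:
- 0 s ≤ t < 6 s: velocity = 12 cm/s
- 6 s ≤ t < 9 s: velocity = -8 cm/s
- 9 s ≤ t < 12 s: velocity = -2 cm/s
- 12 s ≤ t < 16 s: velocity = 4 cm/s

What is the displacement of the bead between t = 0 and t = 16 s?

58 cm

Net displacement equals the area under the velocity-time graph (areas below the axis count negative).
0–6 s: 12 × 6 = 72 cm
6–9 s: -8 × 3 = -24 cm
9–12 s: -2 × 3 = -6 cm
12–16 s: 4 × 4 = 16 cm
Net displacement = 58 cm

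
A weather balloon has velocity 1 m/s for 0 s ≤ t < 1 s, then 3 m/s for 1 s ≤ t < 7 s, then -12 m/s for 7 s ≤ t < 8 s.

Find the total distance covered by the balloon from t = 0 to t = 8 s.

Total distance travelled is ∫|v| dt — sum the magnitudes of each area piece.
0–1 s: |1| × 1 = 1 m
1–7 s: |3| × 6 = 18 m
7–8 s: |-12| × 1 = 12 m
Total distance = 31 m

31 m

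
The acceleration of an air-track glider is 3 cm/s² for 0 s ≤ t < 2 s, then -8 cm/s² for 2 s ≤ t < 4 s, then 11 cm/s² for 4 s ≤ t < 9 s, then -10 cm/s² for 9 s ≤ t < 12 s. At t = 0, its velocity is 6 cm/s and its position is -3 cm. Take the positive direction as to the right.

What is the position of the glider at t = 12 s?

248.5 cm

On each constant-a segment, Δv = aΔt and Δx = v₀Δt + ½aΔt²; chain segment to segment.
0–2 s: v starts 6 cm/s; Δx = 6·2 + ½·3·2² = 18 cm; v ends 12 cm/s.
2–4 s: v starts 12 cm/s; Δx = 12·2 + ½·-8·2² = 8 cm; v ends -4 cm/s.
4–9 s: v starts -4 cm/s; Δx = -4·5 + ½·11·5² = 117.5 cm; v ends 51 cm/s.
9–12 s: v starts 51 cm/s; Δx = 51·3 + ½·-10·3² = 108 cm; v ends 21 cm/s.
x(12) = -3 + Σ Δx = 248.5 cm.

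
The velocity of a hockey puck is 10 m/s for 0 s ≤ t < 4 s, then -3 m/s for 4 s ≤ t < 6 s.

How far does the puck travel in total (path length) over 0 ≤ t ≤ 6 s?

46 m

Total distance travelled is ∫|v| dt — sum the magnitudes of each area piece.
0–4 s: |10| × 4 = 40 m
4–6 s: |-3| × 2 = 6 m
Total distance = 46 m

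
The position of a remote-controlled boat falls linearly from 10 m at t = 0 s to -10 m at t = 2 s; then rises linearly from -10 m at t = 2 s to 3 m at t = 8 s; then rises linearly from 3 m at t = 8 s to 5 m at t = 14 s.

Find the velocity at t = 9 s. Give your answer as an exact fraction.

Velocity is the slope of the x-t graph on 8–14 s: (5 − 3)/(14 − 8) = 1/3 m/s.

1/3 m/s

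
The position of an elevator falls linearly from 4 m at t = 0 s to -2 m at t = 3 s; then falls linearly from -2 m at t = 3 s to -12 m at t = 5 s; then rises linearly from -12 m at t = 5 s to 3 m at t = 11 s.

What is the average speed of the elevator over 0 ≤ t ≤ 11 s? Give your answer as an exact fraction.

31/11 m/s

Average speed = (total path length)/(elapsed time); on a piecewise-linear x-t graph the path length is Σ|Δx|.
0–3 s: |Δx| = |-2 − 4| = 6 m
3–5 s: |Δx| = |-12 − -2| = 10 m
5–11 s: |Δx| = |3 − -12| = 15 m
Total path = 31 m; average speed = 31/11 = 31/11 m/s.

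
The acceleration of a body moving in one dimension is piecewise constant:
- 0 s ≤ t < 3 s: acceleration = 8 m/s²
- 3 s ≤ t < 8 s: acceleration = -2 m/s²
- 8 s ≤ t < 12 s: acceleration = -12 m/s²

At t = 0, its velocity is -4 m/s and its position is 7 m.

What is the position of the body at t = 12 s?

50 m

On each constant-a segment, Δv = aΔt and Δx = v₀Δt + ½aΔt²; chain segment to segment.
0–3 s: v starts -4 m/s; Δx = -4·3 + ½·8·3² = 24 m; v ends 20 m/s.
3–8 s: v starts 20 m/s; Δx = 20·5 + ½·-2·5² = 75 m; v ends 10 m/s.
8–12 s: v starts 10 m/s; Δx = 10·4 + ½·-12·4² = -56 m; v ends -38 m/s.
x(12) = 7 + Σ Δx = 50 m.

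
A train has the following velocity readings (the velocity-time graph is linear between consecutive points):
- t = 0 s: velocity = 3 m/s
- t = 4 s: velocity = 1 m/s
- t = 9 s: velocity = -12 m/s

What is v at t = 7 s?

-6.8 m/s

On 4–9 s the graph is linear from 1 to -12 m/s: v(7) = 1 + (-12 − 1)·(7 − 4)/(9 − 4) = -6.8 m/s.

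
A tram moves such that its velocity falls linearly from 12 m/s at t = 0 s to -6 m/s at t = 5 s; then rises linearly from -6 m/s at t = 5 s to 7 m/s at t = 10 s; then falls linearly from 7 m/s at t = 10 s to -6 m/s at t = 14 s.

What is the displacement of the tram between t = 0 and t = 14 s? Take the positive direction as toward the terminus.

19.5 m

Net displacement equals the area under the velocity-time graph (areas below the axis count negative).
0–5 s: ½(12 + -6)(5) = 15 m
5–10 s: ½(-6 + 7)(5) = 2.5 m
10–14 s: ½(7 + -6)(4) = 2 m
Net displacement = 19.5 m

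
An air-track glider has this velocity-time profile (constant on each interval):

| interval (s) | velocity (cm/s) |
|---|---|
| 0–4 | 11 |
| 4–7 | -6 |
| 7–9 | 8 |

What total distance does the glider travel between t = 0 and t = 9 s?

78 cm

Total distance travelled is ∫|v| dt — sum the magnitudes of each area piece.
0–4 s: |11| × 4 = 44 cm
4–7 s: |-6| × 3 = 18 cm
7–9 s: |8| × 2 = 16 cm
Total distance = 78 cm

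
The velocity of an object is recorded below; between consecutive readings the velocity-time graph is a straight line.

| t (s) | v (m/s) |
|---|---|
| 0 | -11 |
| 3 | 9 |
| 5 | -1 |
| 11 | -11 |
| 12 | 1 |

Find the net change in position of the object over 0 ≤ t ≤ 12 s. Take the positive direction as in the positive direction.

-36 m

Displacement is the signed area under the v-t curve.
0–3 s: ½(-11 + 9)(3) = -3 m
3–5 s: ½(9 + -1)(2) = 8 m
5–11 s: ½(-1 + -11)(6) = -36 m
11–12 s: ½(-11 + 1)(1) = -5 m
Net displacement = -36 m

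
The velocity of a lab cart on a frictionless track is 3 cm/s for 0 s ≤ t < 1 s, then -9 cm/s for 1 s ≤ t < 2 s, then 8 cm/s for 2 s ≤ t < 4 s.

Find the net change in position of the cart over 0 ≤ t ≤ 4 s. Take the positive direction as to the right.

Displacement is the signed area under the v-t curve.
0–1 s: 3 × 1 = 3 cm
1–2 s: -9 × 1 = -9 cm
2–4 s: 8 × 2 = 16 cm
Net displacement = 10 cm

10 cm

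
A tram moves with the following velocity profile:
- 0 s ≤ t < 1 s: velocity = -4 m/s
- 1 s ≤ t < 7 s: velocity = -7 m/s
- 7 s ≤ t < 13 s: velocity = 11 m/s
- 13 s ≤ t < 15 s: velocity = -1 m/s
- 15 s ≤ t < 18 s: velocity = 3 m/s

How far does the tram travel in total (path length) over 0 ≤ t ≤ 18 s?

123 m

Total distance travelled is ∫|v| dt — sum the magnitudes of each area piece.
0–1 s: |-4| × 1 = 4 m
1–7 s: |-7| × 6 = 42 m
7–13 s: |11| × 6 = 66 m
13–15 s: |-1| × 2 = 2 m
15–18 s: |3| × 3 = 9 m
Total distance = 123 m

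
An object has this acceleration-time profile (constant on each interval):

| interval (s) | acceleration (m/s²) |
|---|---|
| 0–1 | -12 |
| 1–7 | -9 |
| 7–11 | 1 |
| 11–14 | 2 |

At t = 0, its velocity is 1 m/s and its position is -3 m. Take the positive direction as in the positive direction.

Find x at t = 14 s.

-662 m

On each constant-a segment, Δv = aΔt and Δx = v₀Δt + ½aΔt²; chain segment to segment.
0–1 s: v starts 1 m/s; Δx = 1·1 + ½·-12·1² = -5 m; v ends -11 m/s.
1–7 s: v starts -11 m/s; Δx = -11·6 + ½·-9·6² = -228 m; v ends -65 m/s.
7–11 s: v starts -65 m/s; Δx = -65·4 + ½·1·4² = -252 m; v ends -61 m/s.
11–14 s: v starts -61 m/s; Δx = -61·3 + ½·2·3² = -174 m; v ends -55 m/s.
x(14) = -3 + Σ Δx = -662 m.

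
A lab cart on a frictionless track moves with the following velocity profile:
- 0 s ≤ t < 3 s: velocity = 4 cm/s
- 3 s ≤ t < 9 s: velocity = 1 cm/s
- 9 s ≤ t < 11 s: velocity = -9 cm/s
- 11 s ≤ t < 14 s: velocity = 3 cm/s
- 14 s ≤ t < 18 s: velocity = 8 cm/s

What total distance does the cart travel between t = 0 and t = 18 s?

Distance (not displacement) is the total path length: add the absolute areas under v-t.
0–3 s: |4| × 3 = 12 cm
3–9 s: |1| × 6 = 6 cm
9–11 s: |-9| × 2 = 18 cm
11–14 s: |3| × 3 = 9 cm
14–18 s: |8| × 4 = 32 cm
Total distance = 77 cm

77 cm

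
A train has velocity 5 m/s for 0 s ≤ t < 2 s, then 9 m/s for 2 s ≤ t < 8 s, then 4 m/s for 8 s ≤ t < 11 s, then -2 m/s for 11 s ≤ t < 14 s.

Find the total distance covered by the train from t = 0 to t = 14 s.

Total distance travelled is ∫|v| dt — sum the magnitudes of each area piece.
0–2 s: |5| × 2 = 10 m
2–8 s: |9| × 6 = 54 m
8–11 s: |4| × 3 = 12 m
11–14 s: |-2| × 3 = 6 m
Total distance = 82 m

82 m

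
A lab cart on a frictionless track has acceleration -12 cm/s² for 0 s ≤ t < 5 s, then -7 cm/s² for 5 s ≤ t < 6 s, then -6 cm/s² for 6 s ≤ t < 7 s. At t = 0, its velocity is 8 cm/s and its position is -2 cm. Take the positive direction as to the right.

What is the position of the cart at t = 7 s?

On each constant-a segment, Δv = aΔt and Δx = v₀Δt + ½aΔt²; chain segment to segment.
0–5 s: v starts 8 cm/s; Δx = 8·5 + ½·-12·5² = -110 cm; v ends -52 cm/s.
5–6 s: v starts -52 cm/s; Δx = -52·1 + ½·-7·1² = -55.5 cm; v ends -59 cm/s.
6–7 s: v starts -59 cm/s; Δx = -59·1 + ½·-6·1² = -62 cm; v ends -65 cm/s.
x(7) = -2 + Σ Δx = -229.5 cm.

-229.5 cm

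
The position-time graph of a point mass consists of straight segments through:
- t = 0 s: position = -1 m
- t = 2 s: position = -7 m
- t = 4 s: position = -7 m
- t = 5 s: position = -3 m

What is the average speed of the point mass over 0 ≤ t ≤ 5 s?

2 m/s

Average speed = (total path length)/(elapsed time); on a piecewise-linear x-t graph the path length is Σ|Δx|.
0–2 s: |Δx| = |-7 − -1| = 6 m
2–4 s: |Δx| = |-7 − -7| = 0 m
4–5 s: |Δx| = |-3 − -7| = 4 m
Total path = 10 m; average speed = 10/5 = 2 m/s.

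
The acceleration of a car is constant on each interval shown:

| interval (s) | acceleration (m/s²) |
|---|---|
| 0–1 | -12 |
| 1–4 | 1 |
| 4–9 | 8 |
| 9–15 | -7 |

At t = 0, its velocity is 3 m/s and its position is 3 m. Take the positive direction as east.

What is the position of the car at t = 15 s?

On each constant-a segment, Δv = aΔt and Δx = v₀Δt + ½aΔt²; chain segment to segment.
0–1 s: v starts 3 m/s; Δx = 3·1 + ½·-12·1² = -3 m; v ends -9 m/s.
1–4 s: v starts -9 m/s; Δx = -9·3 + ½·1·3² = -22.5 m; v ends -6 m/s.
4–9 s: v starts -6 m/s; Δx = -6·5 + ½·8·5² = 70 m; v ends 34 m/s.
9–15 s: v starts 34 m/s; Δx = 34·6 + ½·-7·6² = 78 m; v ends -8 m/s.
x(15) = 3 + Σ Δx = 125.5 m.

125.5 m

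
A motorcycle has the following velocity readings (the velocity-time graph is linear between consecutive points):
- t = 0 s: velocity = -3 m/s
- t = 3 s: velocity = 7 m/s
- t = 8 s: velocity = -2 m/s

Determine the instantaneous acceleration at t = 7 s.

Acceleration is the slope of the v-t graph on 3–8 s: (-2 − 7)/(8 − 3) = -1.8 m/s².

-1.8 m/s²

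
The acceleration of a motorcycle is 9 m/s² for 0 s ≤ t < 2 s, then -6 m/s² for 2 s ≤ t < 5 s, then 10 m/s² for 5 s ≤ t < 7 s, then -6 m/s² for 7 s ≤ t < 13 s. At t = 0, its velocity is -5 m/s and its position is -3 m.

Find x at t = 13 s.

9 m

On each constant-a segment, Δv = aΔt and Δx = v₀Δt + ½aΔt²; chain segment to segment.
0–2 s: v starts -5 m/s; Δx = -5·2 + ½·9·2² = 8 m; v ends 13 m/s.
2–5 s: v starts 13 m/s; Δx = 13·3 + ½·-6·3² = 12 m; v ends -5 m/s.
5–7 s: v starts -5 m/s; Δx = -5·2 + ½·10·2² = 10 m; v ends 15 m/s.
7–13 s: v starts 15 m/s; Δx = 15·6 + ½·-6·6² = -18 m; v ends -21 m/s.
x(13) = -3 + Σ Δx = 9 m.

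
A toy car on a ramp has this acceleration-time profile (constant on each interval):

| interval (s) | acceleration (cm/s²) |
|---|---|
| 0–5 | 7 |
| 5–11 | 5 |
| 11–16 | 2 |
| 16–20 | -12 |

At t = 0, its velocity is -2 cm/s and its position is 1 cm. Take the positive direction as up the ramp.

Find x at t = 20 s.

902.5 cm

On each constant-a segment, Δv = aΔt and Δx = v₀Δt + ½aΔt²; chain segment to segment.
0–5 s: v starts -2 cm/s; Δx = -2·5 + ½·7·5² = 77.5 cm; v ends 33 cm/s.
5–11 s: v starts 33 cm/s; Δx = 33·6 + ½·5·6² = 288 cm; v ends 63 cm/s.
11–16 s: v starts 63 cm/s; Δx = 63·5 + ½·2·5² = 340 cm; v ends 73 cm/s.
16–20 s: v starts 73 cm/s; Δx = 73·4 + ½·-12·4² = 196 cm; v ends 25 cm/s.
x(20) = 1 + Σ Δx = 902.5 cm.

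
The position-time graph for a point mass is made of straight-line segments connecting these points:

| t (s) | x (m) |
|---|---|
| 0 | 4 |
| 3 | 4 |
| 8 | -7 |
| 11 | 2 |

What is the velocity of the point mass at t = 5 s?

-2.2 m/s

Velocity is the slope of the x-t graph on 3–8 s: (-7 − 4)/(8 − 3) = -2.2 m/s.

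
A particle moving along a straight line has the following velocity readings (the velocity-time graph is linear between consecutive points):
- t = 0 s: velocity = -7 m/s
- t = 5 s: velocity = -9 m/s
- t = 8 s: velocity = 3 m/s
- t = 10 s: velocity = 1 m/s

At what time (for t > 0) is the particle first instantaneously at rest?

v changes sign on 5–8 s (from -9 to 3); the graph is linear there, so v = 0 at t = 5 + (9)·(8 − 5)/(3 − -9) = 7.25 s.

t = 7.25 s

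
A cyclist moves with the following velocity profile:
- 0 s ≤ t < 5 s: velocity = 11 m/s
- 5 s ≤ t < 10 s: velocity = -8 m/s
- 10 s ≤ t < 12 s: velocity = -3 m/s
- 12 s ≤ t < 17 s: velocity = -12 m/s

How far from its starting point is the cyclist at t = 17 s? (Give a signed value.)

-51 m

Net displacement equals the area under the velocity-time graph (areas below the axis count negative).
0–5 s: 11 × 5 = 55 m
5–10 s: -8 × 5 = -40 m
10–12 s: -3 × 2 = -6 m
12–17 s: -12 × 5 = -60 m
Net displacement = -51 m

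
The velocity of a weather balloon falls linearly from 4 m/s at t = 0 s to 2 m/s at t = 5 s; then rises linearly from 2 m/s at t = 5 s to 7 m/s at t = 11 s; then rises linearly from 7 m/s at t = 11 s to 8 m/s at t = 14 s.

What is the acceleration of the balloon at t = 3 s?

Acceleration is the slope of the v-t graph on 0–5 s: (2 − 4)/(5 − 0) = -0.4 m/s².

-0.4 m/s²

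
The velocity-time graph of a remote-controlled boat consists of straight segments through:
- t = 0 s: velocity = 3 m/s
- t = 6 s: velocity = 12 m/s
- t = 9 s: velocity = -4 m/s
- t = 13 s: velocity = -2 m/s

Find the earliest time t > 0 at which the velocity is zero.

v changes sign on 6–9 s (from 12 to -4); the graph is linear there, so v = 0 at t = 6 + (-12)·(9 − 6)/(-4 − 12) = 8.25 s.

t = 8.25 s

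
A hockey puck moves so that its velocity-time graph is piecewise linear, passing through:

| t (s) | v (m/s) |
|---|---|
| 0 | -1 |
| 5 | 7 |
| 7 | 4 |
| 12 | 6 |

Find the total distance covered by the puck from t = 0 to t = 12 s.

Distance (not displacement) is the total path length: add the absolute areas under v-t.
0–5 s: v = 0 at t = 0.625 s; triangle areas 0.3125 + 15.3125 = 15.625 m
5–7 s: |½(7 + 4)(2)| = 11 m
7–12 s: |½(4 + 6)(5)| = 25 m
Total distance = 51.625 m

51.625 m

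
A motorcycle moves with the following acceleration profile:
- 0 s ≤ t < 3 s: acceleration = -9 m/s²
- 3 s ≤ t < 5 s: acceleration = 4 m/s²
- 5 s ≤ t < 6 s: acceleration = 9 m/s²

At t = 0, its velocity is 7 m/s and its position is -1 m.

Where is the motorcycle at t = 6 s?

-60 m

On each constant-a segment, Δv = aΔt and Δx = v₀Δt + ½aΔt²; chain segment to segment.
0–3 s: v starts 7 m/s; Δx = 7·3 + ½·-9·3² = -19.5 m; v ends -20 m/s.
3–5 s: v starts -20 m/s; Δx = -20·2 + ½·4·2² = -32 m; v ends -12 m/s.
5–6 s: v starts -12 m/s; Δx = -12·1 + ½·9·1² = -7.5 m; v ends -3 m/s.
x(6) = -1 + Σ Δx = -60 m.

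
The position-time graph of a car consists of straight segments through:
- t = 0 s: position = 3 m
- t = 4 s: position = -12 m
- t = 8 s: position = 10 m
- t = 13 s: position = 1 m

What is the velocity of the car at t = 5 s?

Velocity is the slope of the x-t graph on 4–8 s: (10 − -12)/(8 − 4) = 5.5 m/s.

5.5 m/s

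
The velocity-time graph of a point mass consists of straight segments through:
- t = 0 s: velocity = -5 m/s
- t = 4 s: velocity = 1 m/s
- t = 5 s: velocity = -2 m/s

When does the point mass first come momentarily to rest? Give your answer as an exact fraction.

v changes sign on 0–4 s (from -5 to 1); the graph is linear there, so v = 0 at t = 0 + (5)·(4 − 0)/(1 − -5) = 10/3 s.

t = 10/3 s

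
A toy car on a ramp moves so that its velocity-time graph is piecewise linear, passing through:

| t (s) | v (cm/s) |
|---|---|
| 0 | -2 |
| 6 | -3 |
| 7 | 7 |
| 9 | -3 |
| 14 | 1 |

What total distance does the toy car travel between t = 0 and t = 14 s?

29.95 cm

Distance (not displacement) is the total path length: add the absolute areas under v-t.
0–6 s: |½(-2 + -3)(6)| = 15 cm
6–7 s: v = 0 at t = 6.3 s; triangle areas 0.45 + 2.45 = 2.9 cm
7–9 s: v = 0 at t = 8.4 s; triangle areas 4.9 + 0.9 = 5.8 cm
9–14 s: v = 0 at t = 12.75 s; triangle areas 5.625 + 0.625 = 6.25 cm
Total distance = 29.95 cm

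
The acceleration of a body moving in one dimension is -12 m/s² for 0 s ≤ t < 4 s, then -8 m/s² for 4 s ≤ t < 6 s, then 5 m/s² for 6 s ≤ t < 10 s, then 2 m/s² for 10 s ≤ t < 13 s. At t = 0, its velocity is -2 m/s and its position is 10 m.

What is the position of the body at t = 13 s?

-563 m

On each constant-a segment, Δv = aΔt and Δx = v₀Δt + ½aΔt²; chain segment to segment.
0–4 s: v starts -2 m/s; Δx = -2·4 + ½·-12·4² = -104 m; v ends -50 m/s.
4–6 s: v starts -50 m/s; Δx = -50·2 + ½·-8·2² = -116 m; v ends -66 m/s.
6–10 s: v starts -66 m/s; Δx = -66·4 + ½·5·4² = -224 m; v ends -46 m/s.
10–13 s: v starts -46 m/s; Δx = -46·3 + ½·2·3² = -129 m; v ends -40 m/s.
x(13) = 10 + Σ Δx = -563 m.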